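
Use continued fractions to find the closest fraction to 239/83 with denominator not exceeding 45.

Expand x = 239/83 as a continued fraction with the Euclidean algorithm:
  239 = 2*83 + 73, so a_0 = 2.
  83 = 1*73 + 10, so a_1 = 1.
  73 = 7*10 + 3, so a_2 = 7.
  10 = 3*3 + 1, so a_3 = 3.
  3 = 3*1 + 0, so a_4 = 3.
so x = [2; 1, 7, 3, 3].
Convergents (p_i = a_i*p_{i-1} + p_{i-2}, q_i = a_i*q_{i-1} + q_{i-2} with p_{-2}=0, p_{-1}=1, q_{-2}=1, q_{-1}=0), until the denominator exceeds 45:
  i=0: a_0=2, p_0 = 2*1 + 0 = 2, q_0 = 2*0 + 1 = 1.
  i=1: a_1=1, p_1 = 1*2 + 1 = 3, q_1 = 1*1 + 0 = 1.
  i=2: a_2=7, p_2 = 7*3 + 2 = 23, q_2 = 7*1 + 1 = 8.
  i=3: a_3=3, p_3 = 3*23 + 3 = 72, q_3 = 3*8 + 1 = 25.
  i=4: a_4=3, p_4 = 3*72 + 23 = 239, q_4 = 3*25 + 8 = 83.
q_4 = 83 > 45, so the last convergent with denominator <= 45 is p_3/q_3 = 72/25.
The closest fraction with denominator <= 45 is either p_3/q_3 or the intermediate fraction (k*p_3 + p_2)/(k*q_3 + q_2) with the largest k >= 1 whose denominator stays <= 45; these approach x as k grows, and every other convergent or intermediate fraction in range is farther away.
Largest k: floor((45 - q_2)/q_3) = floor((45 - 8)/25) = 1.
That gives (1*72 + 23)/(1*25 + 8) = 95/33.
Compare the errors: |x - 72/25| = |239*25 - 72*83|/(83*25) = 1/2075, and |x - 95/33| = |239*33 - 95*83|/(83*33) = 2/2739.
Cross-multiplying, 1*2739 = 2739 < 4150 = 2*2075, so 1/2075 is smaller: the convergent 72/25 is closer to x than 95/33.

72/25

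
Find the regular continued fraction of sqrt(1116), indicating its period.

[33; (2, 2, 5, 1, 2, 16, 2, 1, 5, 2, 2, 66)]

Write x_i = (sqrt(1116) + m_i)/d_i with (m_0, d_0) = (0, 1). a_0 = floor(sqrt(1116)) = 33, since 33^2 = 1089 <= 1116 < 1156 = 34^2.
Iterate m_{i+1} = d_i*a_i - m_i, d_{i+1} = (1116 - m_{i+1}^2)/d_i, a_{i+1} = floor((a_0 + m_{i+1})/d_{i+1}):
  m_1 = 1*33 - 0 = 33, d_1 = (1116 - 33^2)/1 = 27/1 = 27, a_1 = floor((33 + 33)/27) = 2.
  m_2 = 27*2 - 33 = 21, d_2 = (1116 - 21^2)/27 = 675/27 = 25, a_2 = floor((33 + 21)/25) = 2.
  m_3 = 25*2 - 21 = 29, d_3 = (1116 - 29^2)/25 = 275/25 = 11, a_3 = floor((33 + 29)/11) = 5.
  m_4 = 11*5 - 29 = 26, d_4 = (1116 - 26^2)/11 = 440/11 = 40, a_4 = floor((33 + 26)/40) = 1.
  m_5 = 40*1 - 26 = 14, d_5 = (1116 - 14^2)/40 = 920/40 = 23, a_5 = floor((33 + 14)/23) = 2.
  m_6 = 23*2 - 14 = 32, d_6 = (1116 - 32^2)/23 = 92/23 = 4, a_6 = floor((33 + 32)/4) = 16.
  m_7 = 4*16 - 32 = 32, d_7 = (1116 - 32^2)/4 = 92/4 = 23, a_7 = floor((33 + 32)/23) = 2.
  m_8 = 23*2 - 32 = 14, d_8 = (1116 - 14^2)/23 = 920/23 = 40, a_8 = floor((33 + 14)/40) = 1.
  m_9 = 40*1 - 14 = 26, d_9 = (1116 - 26^2)/40 = 440/40 = 11, a_9 = floor((33 + 26)/11) = 5.
  m_10 = 11*5 - 26 = 29, d_10 = (1116 - 29^2)/11 = 275/11 = 25, a_10 = floor((33 + 29)/25) = 2.
  m_11 = 25*2 - 29 = 21, d_11 = (1116 - 21^2)/25 = 675/25 = 27, a_11 = floor((33 + 21)/27) = 2.
  m_12 = 27*2 - 21 = 33, d_12 = (1116 - 33^2)/27 = 27/27 = 1, a_12 = floor((33 + 33)/1) = 66.
  m_13 = 1*66 - 33 = 33, d_13 = (1116 - 33^2)/1 = 27/1 = 27: (m_13, d_13) = (m_1, d_1) = (33, 27), so from here the quotients repeat a_1, ..., a_12; the period length is 12.
Hence the expansion of sqrt(1116) is a_0 = 33 followed by the repeating block 2, 2, 5, 1, 2, 16, 2, 1, 5, 2, 2, 66 (period 12).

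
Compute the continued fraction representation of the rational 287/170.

Run the Euclidean algorithm on 287 and 170; the successive quotients are the partial quotients a_0, a_1, ... (each step inverts the fractional part left over by the previous one):
  287 = 1*170 + 117, so a_0 = 1.
  170 = 1*117 + 53, so a_1 = 1.
  117 = 2*53 + 11, so a_2 = 2.
  53 = 4*11 + 9, so a_3 = 4.
  11 = 1*9 + 2, so a_4 = 1.
  9 = 4*2 + 1, so a_5 = 4.
  2 = 2*1 + 0, so a_6 = 2.
The remainder reaches 0 after 7 divisions, so the expansion has 7 partial quotients, read off in order.

[1; 1, 2, 4, 1, 4, 2]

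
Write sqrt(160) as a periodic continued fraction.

[12; (1, 1, 1, 5, 1, 1, 1, 24)]

Write x_i = (sqrt(160) + m_i)/d_i with (m_0, d_0) = (0, 1). a_0 = floor(sqrt(160)) = 12, since 12^2 = 144 <= 160 < 169 = 13^2.
Iterate m_{i+1} = d_i*a_i - m_i, d_{i+1} = (160 - m_{i+1}^2)/d_i, a_{i+1} = floor((a_0 + m_{i+1})/d_{i+1}):
  m_1 = 1*12 - 0 = 12, d_1 = (160 - 12^2)/1 = 16/1 = 16, a_1 = floor((12 + 12)/16) = 1.
  m_2 = 16*1 - 12 = 4, d_2 = (160 - 4^2)/16 = 144/16 = 9, a_2 = floor((12 + 4)/9) = 1.
  m_3 = 9*1 - 4 = 5, d_3 = (160 - 5^2)/9 = 135/9 = 15, a_3 = floor((12 + 5)/15) = 1.
  m_4 = 15*1 - 5 = 10, d_4 = (160 - 10^2)/15 = 60/15 = 4, a_4 = floor((12 + 10)/4) = 5.
  m_5 = 4*5 - 10 = 10, d_5 = (160 - 10^2)/4 = 60/4 = 15, a_5 = floor((12 + 10)/15) = 1.
  m_6 = 15*1 - 10 = 5, d_6 = (160 - 5^2)/15 = 135/15 = 9, a_6 = floor((12 + 5)/9) = 1.
  m_7 = 9*1 - 5 = 4, d_7 = (160 - 4^2)/9 = 144/9 = 16, a_7 = floor((12 + 4)/16) = 1.
  m_8 = 16*1 - 4 = 12, d_8 = (160 - 12^2)/16 = 16/16 = 1, a_8 = floor((12 + 12)/1) = 24.
  m_9 = 1*24 - 12 = 12, d_9 = (160 - 12^2)/1 = 16/1 = 16: (m_9, d_9) = (m_1, d_1) = (12, 16), so from here the quotients repeat a_1, ..., a_8; the period length is 8.
Hence the expansion of sqrt(160) is a_0 = 12 followed by the repeating block 1, 1, 1, 5, 1, 1, 1, 24 (period 8).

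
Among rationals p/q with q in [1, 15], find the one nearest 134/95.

Expand x = 134/95 as a continued fraction with the Euclidean algorithm:
  134 = 1*95 + 39, so a_0 = 1.
  95 = 2*39 + 17, so a_1 = 2.
  39 = 2*17 + 5, so a_2 = 2.
  17 = 3*5 + 2, so a_3 = 3.
  5 = 2*2 + 1, so a_4 = 2.
  2 = 2*1 + 0, so a_5 = 2.
so x = [1; 2, 2, 3, 2, 2].
Convergents (p_i = a_i*p_{i-1} + p_{i-2}, q_i = a_i*q_{i-1} + q_{i-2} with p_{-2}=0, p_{-1}=1, q_{-2}=1, q_{-1}=0), until the denominator exceeds 15:
  i=0: a_0=1, p_0 = 1*1 + 0 = 1, q_0 = 1*0 + 1 = 1.
  i=1: a_1=2, p_1 = 2*1 + 1 = 3, q_1 = 2*1 + 0 = 2.
  i=2: a_2=2, p_2 = 2*3 + 1 = 7, q_2 = 2*2 + 1 = 5.
  i=3: a_3=3, p_3 = 3*7 + 3 = 24, q_3 = 3*5 + 2 = 17.
q_3 = 17 > 15, so the last convergent with denominator <= 15 is p_2/q_2 = 7/5.
The closest fraction with denominator <= 15 is either p_2/q_2 or the intermediate fraction (k*p_2 + p_1)/(k*q_2 + q_1) with the largest k >= 1 whose denominator stays <= 15; these approach x as k grows, and every other convergent or intermediate fraction in range is farther away.
Largest k: floor((15 - q_1)/q_2) = floor((15 - 2)/5) = 2.
That gives (2*7 + 3)/(2*5 + 2) = 17/12.
Compare the errors: |x - 7/5| = |134*5 - 7*95|/(95*5) = 5/475, and |x - 17/12| = |134*12 - 17*95|/(95*12) = 7/1140.
Cross-multiplying, 7*475 = 3325 < 5700 = 5*1140, so 7/1140 is smaller: the intermediate fraction 17/12 is closer to x than 7/5.

17/12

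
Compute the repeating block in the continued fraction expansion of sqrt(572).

Write x_i = (sqrt(572) + m_i)/d_i with (m_0, d_0) = (0, 1). a_0 = floor(sqrt(572)) = 23, since 23^2 = 529 <= 572 < 576 = 24^2.
Iterate m_{i+1} = d_i*a_i - m_i, d_{i+1} = (572 - m_{i+1}^2)/d_i, a_{i+1} = floor((a_0 + m_{i+1})/d_{i+1}):
  m_1 = 1*23 - 0 = 23, d_1 = (572 - 23^2)/1 = 43/1 = 43, a_1 = floor((23 + 23)/43) = 1.
  m_2 = 43*1 - 23 = 20, d_2 = (572 - 20^2)/43 = 172/43 = 4, a_2 = floor((23 + 20)/4) = 10.
  m_3 = 4*10 - 20 = 20, d_3 = (572 - 20^2)/4 = 172/4 = 43, a_3 = floor((23 + 20)/43) = 1.
  m_4 = 43*1 - 20 = 23, d_4 = (572 - 23^2)/43 = 43/43 = 1, a_4 = floor((23 + 23)/1) = 46.
  m_5 = 1*46 - 23 = 23, d_5 = (572 - 23^2)/1 = 43/1 = 43: (m_5, d_5) = (m_1, d_1) = (23, 43), so from here the quotients repeat a_1, ..., a_4; the period length is 4.
Hence the expansion of sqrt(572) is a_0 = 23 followed by the repeating block 1, 10, 1, 46 (period 4).

[23; (1, 10, 1, 46)]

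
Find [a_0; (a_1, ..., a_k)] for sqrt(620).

[24; (1, 8, 1, 48)]

Write x_i = (sqrt(620) + m_i)/d_i with (m_0, d_0) = (0, 1). a_0 = floor(sqrt(620)) = 24, since 24^2 = 576 <= 620 < 625 = 25^2.
Iterate m_{i+1} = d_i*a_i - m_i, d_{i+1} = (620 - m_{i+1}^2)/d_i, a_{i+1} = floor((a_0 + m_{i+1})/d_{i+1}):
  m_1 = 1*24 - 0 = 24, d_1 = (620 - 24^2)/1 = 44/1 = 44, a_1 = floor((24 + 24)/44) = 1.
  m_2 = 44*1 - 24 = 20, d_2 = (620 - 20^2)/44 = 220/44 = 5, a_2 = floor((24 + 20)/5) = 8.
  m_3 = 5*8 - 20 = 20, d_3 = (620 - 20^2)/5 = 220/5 = 44, a_3 = floor((24 + 20)/44) = 1.
  m_4 = 44*1 - 20 = 24, d_4 = (620 - 24^2)/44 = 44/44 = 1, a_4 = floor((24 + 24)/1) = 48.
  m_5 = 1*48 - 24 = 24, d_5 = (620 - 24^2)/1 = 44/1 = 44: (m_5, d_5) = (m_1, d_1) = (24, 44), so from here the quotients repeat a_1, ..., a_4; the period length is 4.
Hence the expansion of sqrt(620) is a_0 = 24 followed by the repeating block 1, 8, 1, 48 (period 4).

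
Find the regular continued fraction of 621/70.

Run the Euclidean algorithm on 621 and 70; the successive quotients are the partial quotients a_0, a_1, ... (each step inverts the fractional part left over by the previous one):
  621 = 8*70 + 61, so a_0 = 8.
  70 = 1*61 + 9, so a_1 = 1.
  61 = 6*9 + 7, so a_2 = 6.
  9 = 1*7 + 2, so a_3 = 1.
  7 = 3*2 + 1, so a_4 = 3.
  2 = 2*1 + 0, so a_5 = 2.
The remainder reaches 0 after 6 divisions, so the expansion has 6 partial quotients, read off in order.

[8; 1, 6, 1, 3, 2]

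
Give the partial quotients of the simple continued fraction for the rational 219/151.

[1; 2, 4, 1, 1, 7]

Run the Euclidean algorithm on 219 and 151; the successive quotients are the partial quotients a_0, a_1, ... (each step inverts the fractional part left over by the previous one):
  219 = 1*151 + 68, so a_0 = 1.
  151 = 2*68 + 15, so a_1 = 2.
  68 = 4*15 + 8, so a_2 = 4.
  15 = 1*8 + 7, so a_3 = 1.
  8 = 1*7 + 1, so a_4 = 1.
  7 = 7*1 + 0, so a_5 = 7.
The remainder reaches 0 after 6 divisions, so the expansion has 6 partial quotients, read off in order.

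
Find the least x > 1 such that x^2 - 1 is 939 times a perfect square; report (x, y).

First expand sqrt(939) as a continued fraction. With x_i = (sqrt(939) + m_i)/d_i and (m_0, d_0) = (0, 1): a_0 = floor(sqrt(939)) = 30, since 30^2 = 900 <= 939 < 961 = 31^2.
Iterate m_{i+1} = d_i*a_i - m_i, d_{i+1} = (939 - m_{i+1}^2)/d_i, a_{i+1} = floor((a_0 + m_{i+1})/d_{i+1}):
  m_1 = 1*30 - 0 = 30, d_1 = (939 - 30^2)/1 = 39/1 = 39, a_1 = floor((30 + 30)/39) = 1.
  m_2 = 39*1 - 30 = 9, d_2 = (939 - 9^2)/39 = 858/39 = 22, a_2 = floor((30 + 9)/22) = 1.
  m_3 = 22*1 - 9 = 13, d_3 = (939 - 13^2)/22 = 770/22 = 35, a_3 = floor((30 + 13)/35) = 1.
  m_4 = 35*1 - 13 = 22, d_4 = (939 - 22^2)/35 = 455/35 = 13, a_4 = floor((30 + 22)/13) = 4.
  m_5 = 13*4 - 22 = 30, d_5 = (939 - 30^2)/13 = 39/13 = 3, a_5 = floor((30 + 30)/3) = 20.
  m_6 = 3*20 - 30 = 30, d_6 = (939 - 30^2)/3 = 39/3 = 13, a_6 = floor((30 + 30)/13) = 4.
  m_7 = 13*4 - 30 = 22, d_7 = (939 - 22^2)/13 = 455/13 = 35, a_7 = floor((30 + 22)/35) = 1.
  m_8 = 35*1 - 22 = 13, d_8 = (939 - 13^2)/35 = 770/35 = 22, a_8 = floor((30 + 13)/22) = 1.
  m_9 = 22*1 - 13 = 9, d_9 = (939 - 9^2)/22 = 858/22 = 39, a_9 = floor((30 + 9)/39) = 1.
  m_10 = 39*1 - 9 = 30, d_10 = (939 - 30^2)/39 = 39/39 = 1, a_10 = floor((30 + 30)/1) = 60.
  m_11 = 1*60 - 30 = 30, d_11 = (939 - 30^2)/1 = 39/1 = 39: (m_11, d_11) = (m_1, d_1) = (30, 39), so from here the quotients repeat a_1, ..., a_10; the period length is 10.
So sqrt(939) = [30; (1, 1, 1, 4, 20, 4, 1, 1, 1, 60)] with period length k = 10.
k is even, so the fundamental solution of x^2 - 939y^2 = 1 is (p_{k-1}, q_{k-1}) = (p_9, q_9); compute convergents through index 9.
Convergents (p_i = a_i*p_{i-1} + p_{i-2}, q_i = a_i*q_{i-1} + q_{i-2} with p_{-2}=0, p_{-1}=1, q_{-2}=1, q_{-1}=0):
  i=0: a_0=30, p_0 = 30*1 + 0 = 30, q_0 = 30*0 + 1 = 1.
  i=1: a_1=1, p_1 = 1*30 + 1 = 31, q_1 = 1*1 + 0 = 1.
  i=2: a_2=1, p_2 = 1*31 + 30 = 61, q_2 = 1*1 + 1 = 2.
  i=3: a_3=1, p_3 = 1*61 + 31 = 92, q_3 = 1*2 + 1 = 3.
  i=4: a_4=4, p_4 = 4*92 + 61 = 429, q_4 = 4*3 + 2 = 14.
  i=5: a_5=20, p_5 = 20*429 + 92 = 8672, q_5 = 20*14 + 3 = 283.
  i=6: a_6=4, p_6 = 4*8672 + 429 = 35117, q_6 = 4*283 + 14 = 1146.
  i=7: a_7=1, p_7 = 1*35117 + 8672 = 43789, q_7 = 1*1146 + 283 = 1429.
  i=8: a_8=1, p_8 = 1*43789 + 35117 = 78906, q_8 = 1*1429 + 1146 = 2575.
  i=9: a_9=1, p_9 = 1*78906 + 43789 = 122695, q_9 = 1*2575 + 1429 = 4004.
Check: 122695^2 - 939*4004^2 = 15054063025 - 15054063024 = 1, so (x, y) = (122695, 4004) solves the equation, and by the theorem it is the least positive solution.

(x, y) = (122695, 4004)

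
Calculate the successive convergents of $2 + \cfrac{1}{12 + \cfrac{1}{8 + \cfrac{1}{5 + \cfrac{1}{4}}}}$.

Using the convergent recurrence p_i = a_i*p_{i-1} + p_{i-2}, q_i = a_i*q_{i-1} + q_{i-2} with p_{-2}=0, p_{-1}=1, q_{-2}=1, q_{-1}=0:
  i=0: a_0=2, p_0 = 2*1 + 0 = 2, q_0 = 2*0 + 1 = 1.
  i=1: a_1=12, p_1 = 12*2 + 1 = 25, q_1 = 12*1 + 0 = 12.
  i=2: a_2=8, p_2 = 8*25 + 2 = 202, q_2 = 8*12 + 1 = 97.
  i=3: a_3=5, p_3 = 5*202 + 25 = 1035, q_3 = 5*97 + 12 = 497.
  i=4: a_4=4, p_4 = 4*1035 + 202 = 4342, q_4 = 4*497 + 97 = 2085.

2/1, 25/12, 202/97, 1035/497, 4342/2085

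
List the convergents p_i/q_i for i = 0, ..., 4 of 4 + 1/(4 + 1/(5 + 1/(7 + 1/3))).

4/1, 17/4, 89/21, 640/151, 2009/474

Using the convergent recurrence p_i = a_i*p_{i-1} + p_{i-2}, q_i = a_i*q_{i-1} + q_{i-2} with p_{-2}=0, p_{-1}=1, q_{-2}=1, q_{-1}=0:
  i=0: a_0=4, p_0 = 4*1 + 0 = 4, q_0 = 4*0 + 1 = 1.
  i=1: a_1=4, p_1 = 4*4 + 1 = 17, q_1 = 4*1 + 0 = 4.
  i=2: a_2=5, p_2 = 5*17 + 4 = 89, q_2 = 5*4 + 1 = 21.
  i=3: a_3=7, p_3 = 7*89 + 17 = 640, q_3 = 7*21 + 4 = 151.
  i=4: a_4=3, p_4 = 3*640 + 89 = 2009, q_4 = 3*151 + 21 = 474.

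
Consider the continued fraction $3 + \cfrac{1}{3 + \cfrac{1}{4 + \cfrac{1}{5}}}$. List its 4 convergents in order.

3/1, 10/3, 43/13, 225/68

Using the convergent recurrence p_i = a_i*p_{i-1} + p_{i-2}, q_i = a_i*q_{i-1} + q_{i-2} with p_{-2}=0, p_{-1}=1, q_{-2}=1, q_{-1}=0:
  i=0: a_0=3, p_0 = 3*1 + 0 = 3, q_0 = 3*0 + 1 = 1.
  i=1: a_1=3, p_1 = 3*3 + 1 = 10, q_1 = 3*1 + 0 = 3.
  i=2: a_2=4, p_2 = 4*10 + 3 = 43, q_2 = 4*3 + 1 = 13.
  i=3: a_3=5, p_3 = 5*43 + 10 = 225, q_3 = 5*13 + 3 = 68.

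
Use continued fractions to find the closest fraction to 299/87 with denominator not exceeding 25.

55/16

Expand x = 299/87 as a continued fraction with the Euclidean algorithm:
  299 = 3*87 + 38, so a_0 = 3.
  87 = 2*38 + 11, so a_1 = 2.
  38 = 3*11 + 5, so a_2 = 3.
  11 = 2*5 + 1, so a_3 = 2.
  5 = 5*1 + 0, so a_4 = 5.
so x = [3; 2, 3, 2, 5].
Convergents (p_i = a_i*p_{i-1} + p_{i-2}, q_i = a_i*q_{i-1} + q_{i-2} with p_{-2}=0, p_{-1}=1, q_{-2}=1, q_{-1}=0), until the denominator exceeds 25:
  i=0: a_0=3, p_0 = 3*1 + 0 = 3, q_0 = 3*0 + 1 = 1.
  i=1: a_1=2, p_1 = 2*3 + 1 = 7, q_1 = 2*1 + 0 = 2.
  i=2: a_2=3, p_2 = 3*7 + 3 = 24, q_2 = 3*2 + 1 = 7.
  i=3: a_3=2, p_3 = 2*24 + 7 = 55, q_3 = 2*7 + 2 = 16.
  i=4: a_4=5, p_4 = 5*55 + 24 = 299, q_4 = 5*16 + 7 = 87.
q_4 = 87 > 25, so the last convergent with denominator <= 25 is p_3/q_3 = 55/16.
The closest fraction with denominator <= 25 is either p_3/q_3 or the intermediate fraction (k*p_3 + p_2)/(k*q_3 + q_2) with the largest k >= 1 whose denominator stays <= 25; these approach x as k grows, and every other convergent or intermediate fraction in range is farther away.
Largest k: floor((25 - q_2)/q_3) = floor((25 - 7)/16) = 1.
That gives (1*55 + 24)/(1*16 + 7) = 79/23.
Compare the errors: |x - 55/16| = |299*16 - 55*87|/(87*16) = 1/1392, and |x - 79/23| = |299*23 - 79*87|/(87*23) = 4/2001.
Cross-multiplying, 1*2001 = 2001 < 5568 = 4*1392, so 1/1392 is smaller: the convergent 55/16 is closer to x than 79/23.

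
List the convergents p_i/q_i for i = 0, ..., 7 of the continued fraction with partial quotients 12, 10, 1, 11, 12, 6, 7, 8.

Using the convergent recurrence p_i = a_i*p_{i-1} + p_{i-2}, q_i = a_i*q_{i-1} + q_{i-2} with p_{-2}=0, p_{-1}=1, q_{-2}=1, q_{-1}=0:
  i=0: a_0=12, p_0 = 12*1 + 0 = 12, q_0 = 12*0 + 1 = 1.
  i=1: a_1=10, p_1 = 10*12 + 1 = 121, q_1 = 10*1 + 0 = 10.
  i=2: a_2=1, p_2 = 1*121 + 12 = 133, q_2 = 1*10 + 1 = 11.
  i=3: a_3=11, p_3 = 11*133 + 121 = 1584, q_3 = 11*11 + 10 = 131.
  i=4: a_4=12, p_4 = 12*1584 + 133 = 19141, q_4 = 12*131 + 11 = 1583.
  i=5: a_5=6, p_5 = 6*19141 + 1584 = 116430, q_5 = 6*1583 + 131 = 9629.
  i=6: a_6=7, p_6 = 7*116430 + 19141 = 834151, q_6 = 7*9629 + 1583 = 68986.
  i=7: a_7=8, p_7 = 8*834151 + 116430 = 6789638, q_7 = 8*68986 + 9629 = 561517.

12/1, 121/10, 133/11, 1584/131, 19141/1583, 116430/9629, 834151/68986, 6789638/561517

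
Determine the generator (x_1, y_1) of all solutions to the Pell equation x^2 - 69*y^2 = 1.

(x, y) = (7775, 936)

First expand sqrt(69) as a continued fraction. With x_i = (sqrt(69) + m_i)/d_i and (m_0, d_0) = (0, 1): a_0 = floor(sqrt(69)) = 8, since 8^2 = 64 <= 69 < 81 = 9^2.
Iterate m_{i+1} = d_i*a_i - m_i, d_{i+1} = (69 - m_{i+1}^2)/d_i, a_{i+1} = floor((a_0 + m_{i+1})/d_{i+1}):
  m_1 = 1*8 - 0 = 8, d_1 = (69 - 8^2)/1 = 5/1 = 5, a_1 = floor((8 + 8)/5) = 3.
  m_2 = 5*3 - 8 = 7, d_2 = (69 - 7^2)/5 = 20/5 = 4, a_2 = floor((8 + 7)/4) = 3.
  m_3 = 4*3 - 7 = 5, d_3 = (69 - 5^2)/4 = 44/4 = 11, a_3 = floor((8 + 5)/11) = 1.
  m_4 = 11*1 - 5 = 6, d_4 = (69 - 6^2)/11 = 33/11 = 3, a_4 = floor((8 + 6)/3) = 4.
  m_5 = 3*4 - 6 = 6, d_5 = (69 - 6^2)/3 = 33/3 = 11, a_5 = floor((8 + 6)/11) = 1.
  m_6 = 11*1 - 6 = 5, d_6 = (69 - 5^2)/11 = 44/11 = 4, a_6 = floor((8 + 5)/4) = 3.
  m_7 = 4*3 - 5 = 7, d_7 = (69 - 7^2)/4 = 20/4 = 5, a_7 = floor((8 + 7)/5) = 3.
  m_8 = 5*3 - 7 = 8, d_8 = (69 - 8^2)/5 = 5/5 = 1, a_8 = floor((8 + 8)/1) = 16.
  m_9 = 1*16 - 8 = 8, d_9 = (69 - 8^2)/1 = 5/1 = 5: (m_9, d_9) = (m_1, d_1) = (8, 5), so from here the quotients repeat a_1, ..., a_8; the period length is 8.
So sqrt(69) = [8; (3, 3, 1, 4, 1, 3, 3, 16)] with period length k = 8.
k is even, so the fundamental solution of x^2 - 69y^2 = 1 is (p_{k-1}, q_{k-1}) = (p_7, q_7); compute convergents through index 7.
Convergents (p_i = a_i*p_{i-1} + p_{i-2}, q_i = a_i*q_{i-1} + q_{i-2} with p_{-2}=0, p_{-1}=1, q_{-2}=1, q_{-1}=0):
  i=0: a_0=8, p_0 = 8*1 + 0 = 8, q_0 = 8*0 + 1 = 1.
  i=1: a_1=3, p_1 = 3*8 + 1 = 25, q_1 = 3*1 + 0 = 3.
  i=2: a_2=3, p_2 = 3*25 + 8 = 83, q_2 = 3*3 + 1 = 10.
  i=3: a_3=1, p_3 = 1*83 + 25 = 108, q_3 = 1*10 + 3 = 13.
  i=4: a_4=4, p_4 = 4*108 + 83 = 515, q_4 = 4*13 + 10 = 62.
  i=5: a_5=1, p_5 = 1*515 + 108 = 623, q_5 = 1*62 + 13 = 75.
  i=6: a_6=3, p_6 = 3*623 + 515 = 2384, q_6 = 3*75 + 62 = 287.
  i=7: a_7=3, p_7 = 3*2384 + 623 = 7775, q_7 = 3*287 + 75 = 936.
Check: 7775^2 - 69*936^2 = 60450625 - 60450624 = 1, so (x, y) = (7775, 936) solves the equation, and by the theorem it is the least positive solution.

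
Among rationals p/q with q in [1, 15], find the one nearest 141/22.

Expand x = 141/22 as a continued fraction with the Euclidean algorithm:
  141 = 6*22 + 9, so a_0 = 6.
  22 = 2*9 + 4, so a_1 = 2.
  9 = 2*4 + 1, so a_2 = 2.
  4 = 4*1 + 0, so a_3 = 4.
so x = [6; 2, 2, 4].
Convergents (p_i = a_i*p_{i-1} + p_{i-2}, q_i = a_i*q_{i-1} + q_{i-2} with p_{-2}=0, p_{-1}=1, q_{-2}=1, q_{-1}=0), until the denominator exceeds 15:
  i=0: a_0=6, p_0 = 6*1 + 0 = 6, q_0 = 6*0 + 1 = 1.
  i=1: a_1=2, p_1 = 2*6 + 1 = 13, q_1 = 2*1 + 0 = 2.
  i=2: a_2=2, p_2 = 2*13 + 6 = 32, q_2 = 2*2 + 1 = 5.
  i=3: a_3=4, p_3 = 4*32 + 13 = 141, q_3 = 4*5 + 2 = 22.
q_3 = 22 > 15, so the last convergent with denominator <= 15 is p_2/q_2 = 32/5.
The closest fraction with denominator <= 15 is either p_2/q_2 or the intermediate fraction (k*p_2 + p_1)/(k*q_2 + q_1) with the largest k >= 1 whose denominator stays <= 15; these approach x as k grows, and every other convergent or intermediate fraction in range is farther away.
Largest k: floor((15 - q_1)/q_2) = floor((15 - 2)/5) = 2.
That gives (2*32 + 13)/(2*5 + 2) = 77/12.
Compare the errors: |x - 32/5| = |141*5 - 32*22|/(22*5) = 1/110, and |x - 77/12| = |141*12 - 77*22|/(22*12) = 2/264.
Cross-multiplying, 2*110 = 220 < 264 = 1*264, so 2/264 is smaller: the intermediate fraction 77/12 is closer to x than 32/5.

77/12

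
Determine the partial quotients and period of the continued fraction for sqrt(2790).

[52; (1, 4, 1, 1, 3, 10, 3, 1, 1, 4, 1, 104)]

Write x_i = (sqrt(2790) + m_i)/d_i with (m_0, d_0) = (0, 1). a_0 = floor(sqrt(2790)) = 52, since 52^2 = 2704 <= 2790 < 2809 = 53^2.
Iterate m_{i+1} = d_i*a_i - m_i, d_{i+1} = (2790 - m_{i+1}^2)/d_i, a_{i+1} = floor((a_0 + m_{i+1})/d_{i+1}):
  m_1 = 1*52 - 0 = 52, d_1 = (2790 - 52^2)/1 = 86/1 = 86, a_1 = floor((52 + 52)/86) = 1.
  m_2 = 86*1 - 52 = 34, d_2 = (2790 - 34^2)/86 = 1634/86 = 19, a_2 = floor((52 + 34)/19) = 4.
  m_3 = 19*4 - 34 = 42, d_3 = (2790 - 42^2)/19 = 1026/19 = 54, a_3 = floor((52 + 42)/54) = 1.
  m_4 = 54*1 - 42 = 12, d_4 = (2790 - 12^2)/54 = 2646/54 = 49, a_4 = floor((52 + 12)/49) = 1.
  m_5 = 49*1 - 12 = 37, d_5 = (2790 - 37^2)/49 = 1421/49 = 29, a_5 = floor((52 + 37)/29) = 3.
  m_6 = 29*3 - 37 = 50, d_6 = (2790 - 50^2)/29 = 290/29 = 10, a_6 = floor((52 + 50)/10) = 10.
  m_7 = 10*10 - 50 = 50, d_7 = (2790 - 50^2)/10 = 290/10 = 29, a_7 = floor((52 + 50)/29) = 3.
  m_8 = 29*3 - 50 = 37, d_8 = (2790 - 37^2)/29 = 1421/29 = 49, a_8 = floor((52 + 37)/49) = 1.
  m_9 = 49*1 - 37 = 12, d_9 = (2790 - 12^2)/49 = 2646/49 = 54, a_9 = floor((52 + 12)/54) = 1.
  m_10 = 54*1 - 12 = 42, d_10 = (2790 - 42^2)/54 = 1026/54 = 19, a_10 = floor((52 + 42)/19) = 4.
  m_11 = 19*4 - 42 = 34, d_11 = (2790 - 34^2)/19 = 1634/19 = 86, a_11 = floor((52 + 34)/86) = 1.
  m_12 = 86*1 - 34 = 52, d_12 = (2790 - 52^2)/86 = 86/86 = 1, a_12 = floor((52 + 52)/1) = 104.
  m_13 = 1*104 - 52 = 52, d_13 = (2790 - 52^2)/1 = 86/1 = 86: (m_13, d_13) = (m_1, d_1) = (52, 86), so from here the quotients repeat a_1, ..., a_12; the period length is 12.
Hence the expansion of sqrt(2790) is a_0 = 52 followed by the repeating block 1, 4, 1, 1, 3, 10, 3, 1, 1, 4, 1, 104 (period 12).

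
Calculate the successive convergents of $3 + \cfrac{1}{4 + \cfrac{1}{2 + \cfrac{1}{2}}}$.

3/1, 13/4, 29/9, 71/22

Using the convergent recurrence p_i = a_i*p_{i-1} + p_{i-2}, q_i = a_i*q_{i-1} + q_{i-2} with p_{-2}=0, p_{-1}=1, q_{-2}=1, q_{-1}=0:
  i=0: a_0=3, p_0 = 3*1 + 0 = 3, q_0 = 3*0 + 1 = 1.
  i=1: a_1=4, p_1 = 4*3 + 1 = 13, q_1 = 4*1 + 0 = 4.
  i=2: a_2=2, p_2 = 2*13 + 3 = 29, q_2 = 2*4 + 1 = 9.
  i=3: a_3=2, p_3 = 2*29 + 13 = 71, q_3 = 2*9 + 4 = 22.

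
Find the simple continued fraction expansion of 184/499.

[0; 2, 1, 2, 2, 8, 3]

Run the Euclidean algorithm on 184 and 499; the successive quotients are the partial quotients a_0, a_1, ... (each step inverts the fractional part left over by the previous one):
  184 = 0*499 + 184, so a_0 = 0.
  499 = 2*184 + 131, so a_1 = 2.
  184 = 1*131 + 53, so a_2 = 1.
  131 = 2*53 + 25, so a_3 = 2.
  53 = 2*25 + 3, so a_4 = 2.
  25 = 8*3 + 1, so a_5 = 8.
  3 = 3*1 + 0, so a_6 = 3.
The remainder reaches 0 after 7 divisions, so the expansion has 7 partial quotients, read off in order.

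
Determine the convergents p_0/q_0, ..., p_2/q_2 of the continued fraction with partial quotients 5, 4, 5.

5/1, 21/4, 110/21

Using the convergent recurrence p_i = a_i*p_{i-1} + p_{i-2}, q_i = a_i*q_{i-1} + q_{i-2} with p_{-2}=0, p_{-1}=1, q_{-2}=1, q_{-1}=0:
  i=0: a_0=5, p_0 = 5*1 + 0 = 5, q_0 = 5*0 + 1 = 1.
  i=1: a_1=4, p_1 = 4*5 + 1 = 21, q_1 = 4*1 + 0 = 4.
  i=2: a_2=5, p_2 = 5*21 + 5 = 110, q_2 = 5*4 + 1 = 21.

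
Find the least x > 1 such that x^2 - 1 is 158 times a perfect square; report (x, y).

First expand sqrt(158) as a continued fraction. With x_i = (sqrt(158) + m_i)/d_i and (m_0, d_0) = (0, 1): a_0 = floor(sqrt(158)) = 12, since 12^2 = 144 <= 158 < 169 = 13^2.
Iterate m_{i+1} = d_i*a_i - m_i, d_{i+1} = (158 - m_{i+1}^2)/d_i, a_{i+1} = floor((a_0 + m_{i+1})/d_{i+1}):
  m_1 = 1*12 - 0 = 12, d_1 = (158 - 12^2)/1 = 14/1 = 14, a_1 = floor((12 + 12)/14) = 1.
  m_2 = 14*1 - 12 = 2, d_2 = (158 - 2^2)/14 = 154/14 = 11, a_2 = floor((12 + 2)/11) = 1.
  m_3 = 11*1 - 2 = 9, d_3 = (158 - 9^2)/11 = 77/11 = 7, a_3 = floor((12 + 9)/7) = 3.
  m_4 = 7*3 - 9 = 12, d_4 = (158 - 12^2)/7 = 14/7 = 2, a_4 = floor((12 + 12)/2) = 12.
  m_5 = 2*12 - 12 = 12, d_5 = (158 - 12^2)/2 = 14/2 = 7, a_5 = floor((12 + 12)/7) = 3.
  m_6 = 7*3 - 12 = 9, d_6 = (158 - 9^2)/7 = 77/7 = 11, a_6 = floor((12 + 9)/11) = 1.
  m_7 = 11*1 - 9 = 2, d_7 = (158 - 2^2)/11 = 154/11 = 14, a_7 = floor((12 + 2)/14) = 1.
  m_8 = 14*1 - 2 = 12, d_8 = (158 - 12^2)/14 = 14/14 = 1, a_8 = floor((12 + 12)/1) = 24.
  m_9 = 1*24 - 12 = 12, d_9 = (158 - 12^2)/1 = 14/1 = 14: (m_9, d_9) = (m_1, d_1) = (12, 14), so from here the quotients repeat a_1, ..., a_8; the period length is 8.
So sqrt(158) = [12; (1, 1, 3, 12, 3, 1, 1, 24)] with period length k = 8.
k is even, so the fundamental solution of x^2 - 158y^2 = 1 is (p_{k-1}, q_{k-1}) = (p_7, q_7); compute convergents through index 7.
Convergents (p_i = a_i*p_{i-1} + p_{i-2}, q_i = a_i*q_{i-1} + q_{i-2} with p_{-2}=0, p_{-1}=1, q_{-2}=1, q_{-1}=0):
  i=0: a_0=12, p_0 = 12*1 + 0 = 12, q_0 = 12*0 + 1 = 1.
  i=1: a_1=1, p_1 = 1*12 + 1 = 13, q_1 = 1*1 + 0 = 1.
  i=2: a_2=1, p_2 = 1*13 + 12 = 25, q_2 = 1*1 + 1 = 2.
  i=3: a_3=3, p_3 = 3*25 + 13 = 88, q_3 = 3*2 + 1 = 7.
  i=4: a_4=12, p_4 = 12*88 + 25 = 1081, q_4 = 12*7 + 2 = 86.
  i=5: a_5=3, p_5 = 3*1081 + 88 = 3331, q_5 = 3*86 + 7 = 265.
  i=6: a_6=1, p_6 = 1*3331 + 1081 = 4412, q_6 = 1*265 + 86 = 351.
  i=7: a_7=1, p_7 = 1*4412 + 3331 = 7743, q_7 = 1*351 + 265 = 616.
Check: 7743^2 - 158*616^2 = 59954049 - 59954048 = 1, so (x, y) = (7743, 616) solves the equation, and by the theorem it is the least positive solution.

(x, y) = (7743, 616)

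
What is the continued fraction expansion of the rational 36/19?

[1; 1, 8, 2]

Run the Euclidean algorithm on 36 and 19; the successive quotients are the partial quotients a_0, a_1, ... (each step inverts the fractional part left over by the previous one):
  36 = 1*19 + 17, so a_0 = 1.
  19 = 1*17 + 2, so a_1 = 1.
  17 = 8*2 + 1, so a_2 = 8.
  2 = 2*1 + 0, so a_3 = 2.
The remainder reaches 0 after 4 divisions, so the expansion has 4 partial quotients, read off in order.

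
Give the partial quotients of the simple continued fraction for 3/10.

[0; 3, 3]

Run the Euclidean algorithm on 3 and 10; the successive quotients are the partial quotients a_0, a_1, ... (each step inverts the fractional part left over by the previous one):
  3 = 0*10 + 3, so a_0 = 0.
  10 = 3*3 + 1, so a_1 = 3.
  3 = 3*1 + 0, so a_2 = 3.
The remainder reaches 0 after 3 divisions, so the expansion has 3 partial quotients, read off in order.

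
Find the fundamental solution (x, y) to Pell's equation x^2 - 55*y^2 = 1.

(x, y) = (89, 12)

First expand sqrt(55) as a continued fraction. With x_i = (sqrt(55) + m_i)/d_i and (m_0, d_0) = (0, 1): a_0 = floor(sqrt(55)) = 7, since 7^2 = 49 <= 55 < 64 = 8^2.
Iterate m_{i+1} = d_i*a_i - m_i, d_{i+1} = (55 - m_{i+1}^2)/d_i, a_{i+1} = floor((a_0 + m_{i+1})/d_{i+1}):
  m_1 = 1*7 - 0 = 7, d_1 = (55 - 7^2)/1 = 6/1 = 6, a_1 = floor((7 + 7)/6) = 2.
  m_2 = 6*2 - 7 = 5, d_2 = (55 - 5^2)/6 = 30/6 = 5, a_2 = floor((7 + 5)/5) = 2.
  m_3 = 5*2 - 5 = 5, d_3 = (55 - 5^2)/5 = 30/5 = 6, a_3 = floor((7 + 5)/6) = 2.
  m_4 = 6*2 - 5 = 7, d_4 = (55 - 7^2)/6 = 6/6 = 1, a_4 = floor((7 + 7)/1) = 14.
  m_5 = 1*14 - 7 = 7, d_5 = (55 - 7^2)/1 = 6/1 = 6: (m_5, d_5) = (m_1, d_1) = (7, 6), so from here the quotients repeat a_1, ..., a_4; the period length is 4.
So sqrt(55) = [7; (2, 2, 2, 14)] with period length k = 4.
k is even, so the fundamental solution of x^2 - 55y^2 = 1 is (p_{k-1}, q_{k-1}) = (p_3, q_3); compute convergents through index 3.
Convergents (p_i = a_i*p_{i-1} + p_{i-2}, q_i = a_i*q_{i-1} + q_{i-2} with p_{-2}=0, p_{-1}=1, q_{-2}=1, q_{-1}=0):
  i=0: a_0=7, p_0 = 7*1 + 0 = 7, q_0 = 7*0 + 1 = 1.
  i=1: a_1=2, p_1 = 2*7 + 1 = 15, q_1 = 2*1 + 0 = 2.
  i=2: a_2=2, p_2 = 2*15 + 7 = 37, q_2 = 2*2 + 1 = 5.
  i=3: a_3=2, p_3 = 2*37 + 15 = 89, q_3 = 2*5 + 2 = 12.
Check: 89^2 - 55*12^2 = 7921 - 7920 = 1, so (x, y) = (89, 12) solves the equation, and by the theorem it is the least positive solution.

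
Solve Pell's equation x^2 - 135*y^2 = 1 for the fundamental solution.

First expand sqrt(135) as a continued fraction. With x_i = (sqrt(135) + m_i)/d_i and (m_0, d_0) = (0, 1): a_0 = floor(sqrt(135)) = 11, since 11^2 = 121 <= 135 < 144 = 12^2.
Iterate m_{i+1} = d_i*a_i - m_i, d_{i+1} = (135 - m_{i+1}^2)/d_i, a_{i+1} = floor((a_0 + m_{i+1})/d_{i+1}):
  m_1 = 1*11 - 0 = 11, d_1 = (135 - 11^2)/1 = 14/1 = 14, a_1 = floor((11 + 11)/14) = 1.
  m_2 = 14*1 - 11 = 3, d_2 = (135 - 3^2)/14 = 126/14 = 9, a_2 = floor((11 + 3)/9) = 1.
  m_3 = 9*1 - 3 = 6, d_3 = (135 - 6^2)/9 = 99/9 = 11, a_3 = floor((11 + 6)/11) = 1.
  m_4 = 11*1 - 6 = 5, d_4 = (135 - 5^2)/11 = 110/11 = 10, a_4 = floor((11 + 5)/10) = 1.
  m_5 = 10*1 - 5 = 5, d_5 = (135 - 5^2)/10 = 110/10 = 11, a_5 = floor((11 + 5)/11) = 1.
  m_6 = 11*1 - 5 = 6, d_6 = (135 - 6^2)/11 = 99/11 = 9, a_6 = floor((11 + 6)/9) = 1.
  m_7 = 9*1 - 6 = 3, d_7 = (135 - 3^2)/9 = 126/9 = 14, a_7 = floor((11 + 3)/14) = 1.
  m_8 = 14*1 - 3 = 11, d_8 = (135 - 11^2)/14 = 14/14 = 1, a_8 = floor((11 + 11)/1) = 22.
  m_9 = 1*22 - 11 = 11, d_9 = (135 - 11^2)/1 = 14/1 = 14: (m_9, d_9) = (m_1, d_1) = (11, 14), so from here the quotients repeat a_1, ..., a_8; the period length is 8.
So sqrt(135) = [11; (1, 1, 1, 1, 1, 1, 1, 22)] with period length k = 8.
k is even, so the fundamental solution of x^2 - 135y^2 = 1 is (p_{k-1}, q_{k-1}) = (p_7, q_7); compute convergents through index 7.
Convergents (p_i = a_i*p_{i-1} + p_{i-2}, q_i = a_i*q_{i-1} + q_{i-2} with p_{-2}=0, p_{-1}=1, q_{-2}=1, q_{-1}=0):
  i=0: a_0=11, p_0 = 11*1 + 0 = 11, q_0 = 11*0 + 1 = 1.
  i=1: a_1=1, p_1 = 1*11 + 1 = 12, q_1 = 1*1 + 0 = 1.
  i=2: a_2=1, p_2 = 1*12 + 11 = 23, q_2 = 1*1 + 1 = 2.
  i=3: a_3=1, p_3 = 1*23 + 12 = 35, q_3 = 1*2 + 1 = 3.
  i=4: a_4=1, p_4 = 1*35 + 23 = 58, q_4 = 1*3 + 2 = 5.
  i=5: a_5=1, p_5 = 1*58 + 35 = 93, q_5 = 1*5 + 3 = 8.
  i=6: a_6=1, p_6 = 1*93 + 58 = 151, q_6 = 1*8 + 5 = 13.
  i=7: a_7=1, p_7 = 1*151 + 93 = 244, q_7 = 1*13 + 8 = 21.
Check: 244^2 - 135*21^2 = 59536 - 59535 = 1, so (x, y) = (244, 21) solves the equation, and by the theorem it is the least positive solution.

(x, y) = (244, 21)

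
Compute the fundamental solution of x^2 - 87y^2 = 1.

First expand sqrt(87) as a continued fraction. With x_i = (sqrt(87) + m_i)/d_i and (m_0, d_0) = (0, 1): a_0 = floor(sqrt(87)) = 9, since 9^2 = 81 <= 87 < 100 = 10^2.
Iterate m_{i+1} = d_i*a_i - m_i, d_{i+1} = (87 - m_{i+1}^2)/d_i, a_{i+1} = floor((a_0 + m_{i+1})/d_{i+1}):
  m_1 = 1*9 - 0 = 9, d_1 = (87 - 9^2)/1 = 6/1 = 6, a_1 = floor((9 + 9)/6) = 3.
  m_2 = 6*3 - 9 = 9, d_2 = (87 - 9^2)/6 = 6/6 = 1, a_2 = floor((9 + 9)/1) = 18.
  m_3 = 1*18 - 9 = 9, d_3 = (87 - 9^2)/1 = 6/1 = 6: (m_3, d_3) = (m_1, d_1) = (9, 6), so from here the quotients repeat a_1, a_2; the period length is 2.
So sqrt(87) = [9; (3, 18)] with period length k = 2.
k is even, so the fundamental solution of x^2 - 87y^2 = 1 is (p_{k-1}, q_{k-1}) = (p_1, q_1); compute convergents through index 1.
Convergents (p_i = a_i*p_{i-1} + p_{i-2}, q_i = a_i*q_{i-1} + q_{i-2} with p_{-2}=0, p_{-1}=1, q_{-2}=1, q_{-1}=0):
  i=0: a_0=9, p_0 = 9*1 + 0 = 9, q_0 = 9*0 + 1 = 1.
  i=1: a_1=3, p_1 = 3*9 + 1 = 28, q_1 = 3*1 + 0 = 3.
Check: 28^2 - 87*3^2 = 784 - 783 = 1, so (x, y) = (28, 3) solves the equation, and by the theorem it is the least positive solution.

(x, y) = (28, 3)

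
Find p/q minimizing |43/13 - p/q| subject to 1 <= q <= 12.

33/10

Expand x = 43/13 as a continued fraction with the Euclidean algorithm:
  43 = 3*13 + 4, so a_0 = 3.
  13 = 3*4 + 1, so a_1 = 3.
  4 = 4*1 + 0, so a_2 = 4.
so x = [3; 3, 4].
Convergents (p_i = a_i*p_{i-1} + p_{i-2}, q_i = a_i*q_{i-1} + q_{i-2} with p_{-2}=0, p_{-1}=1, q_{-2}=1, q_{-1}=0), until the denominator exceeds 12:
  i=0: a_0=3, p_0 = 3*1 + 0 = 3, q_0 = 3*0 + 1 = 1.
  i=1: a_1=3, p_1 = 3*3 + 1 = 10, q_1 = 3*1 + 0 = 3.
  i=2: a_2=4, p_2 = 4*10 + 3 = 43, q_2 = 4*3 + 1 = 13.
q_2 = 13 > 12, so the last convergent with denominator <= 12 is p_1/q_1 = 10/3.
The closest fraction with denominator <= 12 is either p_1/q_1 or the intermediate fraction (k*p_1 + p_0)/(k*q_1 + q_0) with the largest k >= 1 whose denominator stays <= 12; these approach x as k grows, and every other convergent or intermediate fraction in range is farther away.
Largest k: floor((12 - q_0)/q_1) = floor((12 - 1)/3) = 3.
That gives (3*10 + 3)/(3*3 + 1) = 33/10.
Compare the errors: |x - 10/3| = |43*3 - 10*13|/(13*3) = 1/39, and |x - 33/10| = |43*10 - 33*13|/(13*10) = 1/130.
Cross-multiplying, 1*39 = 39 < 130 = 1*130, so 1/130 is smaller: the intermediate fraction 33/10 is closer to x than 10/3.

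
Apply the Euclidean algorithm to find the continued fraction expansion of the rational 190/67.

[2; 1, 5, 11]

Run the Euclidean algorithm on 190 and 67; the successive quotients are the partial quotients a_0, a_1, ... (each step inverts the fractional part left over by the previous one):
  190 = 2*67 + 56, so a_0 = 2.
  67 = 1*56 + 11, so a_1 = 1.
  56 = 5*11 + 1, so a_2 = 5.
  11 = 11*1 + 0, so a_3 = 11.
The remainder reaches 0 after 4 divisions, so the expansion has 4 partial quotients, read off in order.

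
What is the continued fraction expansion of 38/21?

Run the Euclidean algorithm on 38 and 21; the successive quotients are the partial quotients a_0, a_1, ... (each step inverts the fractional part left over by the previous one):
  38 = 1*21 + 17, so a_0 = 1.
  21 = 1*17 + 4, so a_1 = 1.
  17 = 4*4 + 1, so a_2 = 4.
  4 = 4*1 + 0, so a_3 = 4.
The remainder reaches 0 after 4 divisions, so the expansion has 4 partial quotients, read off in order.

[1; 1, 4, 4]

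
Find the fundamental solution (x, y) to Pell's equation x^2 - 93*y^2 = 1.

First expand sqrt(93) as a continued fraction. With x_i = (sqrt(93) + m_i)/d_i and (m_0, d_0) = (0, 1): a_0 = floor(sqrt(93)) = 9, since 9^2 = 81 <= 93 < 100 = 10^2.
Iterate m_{i+1} = d_i*a_i - m_i, d_{i+1} = (93 - m_{i+1}^2)/d_i, a_{i+1} = floor((a_0 + m_{i+1})/d_{i+1}):
  m_1 = 1*9 - 0 = 9, d_1 = (93 - 9^2)/1 = 12/1 = 12, a_1 = floor((9 + 9)/12) = 1.
  m_2 = 12*1 - 9 = 3, d_2 = (93 - 3^2)/12 = 84/12 = 7, a_2 = floor((9 + 3)/7) = 1.
  m_3 = 7*1 - 3 = 4, d_3 = (93 - 4^2)/7 = 77/7 = 11, a_3 = floor((9 + 4)/11) = 1.
  m_4 = 11*1 - 4 = 7, d_4 = (93 - 7^2)/11 = 44/11 = 4, a_4 = floor((9 + 7)/4) = 4.
  m_5 = 4*4 - 7 = 9, d_5 = (93 - 9^2)/4 = 12/4 = 3, a_5 = floor((9 + 9)/3) = 6.
  m_6 = 3*6 - 9 = 9, d_6 = (93 - 9^2)/3 = 12/3 = 4, a_6 = floor((9 + 9)/4) = 4.
  m_7 = 4*4 - 9 = 7, d_7 = (93 - 7^2)/4 = 44/4 = 11, a_7 = floor((9 + 7)/11) = 1.
  m_8 = 11*1 - 7 = 4, d_8 = (93 - 4^2)/11 = 77/11 = 7, a_8 = floor((9 + 4)/7) = 1.
  m_9 = 7*1 - 4 = 3, d_9 = (93 - 3^2)/7 = 84/7 = 12, a_9 = floor((9 + 3)/12) = 1.
  m_10 = 12*1 - 3 = 9, d_10 = (93 - 9^2)/12 = 12/12 = 1, a_10 = floor((9 + 9)/1) = 18.
  m_11 = 1*18 - 9 = 9, d_11 = (93 - 9^2)/1 = 12/1 = 12: (m_11, d_11) = (m_1, d_1) = (9, 12), so from here the quotients repeat a_1, ..., a_10; the period length is 10.
So sqrt(93) = [9; (1, 1, 1, 4, 6, 4, 1, 1, 1, 18)] with period length k = 10.
k is even, so the fundamental solution of x^2 - 93y^2 = 1 is (p_{k-1}, q_{k-1}) = (p_9, q_9); compute convergents through index 9.
Convergents (p_i = a_i*p_{i-1} + p_{i-2}, q_i = a_i*q_{i-1} + q_{i-2} with p_{-2}=0, p_{-1}=1, q_{-2}=1, q_{-1}=0):
  i=0: a_0=9, p_0 = 9*1 + 0 = 9, q_0 = 9*0 + 1 = 1.
  i=1: a_1=1, p_1 = 1*9 + 1 = 10, q_1 = 1*1 + 0 = 1.
  i=2: a_2=1, p_2 = 1*10 + 9 = 19, q_2 = 1*1 + 1 = 2.
  i=3: a_3=1, p_3 = 1*19 + 10 = 29, q_3 = 1*2 + 1 = 3.
  i=4: a_4=4, p_4 = 4*29 + 19 = 135, q_4 = 4*3 + 2 = 14.
  i=5: a_5=6, p_5 = 6*135 + 29 = 839, q_5 = 6*14 + 3 = 87.
  i=6: a_6=4, p_6 = 4*839 + 135 = 3491, q_6 = 4*87 + 14 = 362.
  i=7: a_7=1, p_7 = 1*3491 + 839 = 4330, q_7 = 1*362 + 87 = 449.
  i=8: a_8=1, p_8 = 1*4330 + 3491 = 7821, q_8 = 1*449 + 362 = 811.
  i=9: a_9=1, p_9 = 1*7821 + 4330 = 12151, q_9 = 1*811 + 449 = 1260.
Check: 12151^2 - 93*1260^2 = 147646801 - 147646800 = 1, so (x, y) = (12151, 1260) solves the equation, and by the theorem it is the least positive solution.

(x, y) = (12151, 1260)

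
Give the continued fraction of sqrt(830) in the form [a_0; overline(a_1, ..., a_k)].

Write x_i = (sqrt(830) + m_i)/d_i with (m_0, d_0) = (0, 1). a_0 = floor(sqrt(830)) = 28, since 28^2 = 784 <= 830 < 841 = 29^2.
Iterate m_{i+1} = d_i*a_i - m_i, d_{i+1} = (830 - m_{i+1}^2)/d_i, a_{i+1} = floor((a_0 + m_{i+1})/d_{i+1}):
  m_1 = 1*28 - 0 = 28, d_1 = (830 - 28^2)/1 = 46/1 = 46, a_1 = floor((28 + 28)/46) = 1.
  m_2 = 46*1 - 28 = 18, d_2 = (830 - 18^2)/46 = 506/46 = 11, a_2 = floor((28 + 18)/11) = 4.
  m_3 = 11*4 - 18 = 26, d_3 = (830 - 26^2)/11 = 154/11 = 14, a_3 = floor((28 + 26)/14) = 3.
  m_4 = 14*3 - 26 = 16, d_4 = (830 - 16^2)/14 = 574/14 = 41, a_4 = floor((28 + 16)/41) = 1.
  m_5 = 41*1 - 16 = 25, d_5 = (830 - 25^2)/41 = 205/41 = 5, a_5 = floor((28 + 25)/5) = 10.
  m_6 = 5*10 - 25 = 25, d_6 = (830 - 25^2)/5 = 205/5 = 41, a_6 = floor((28 + 25)/41) = 1.
  m_7 = 41*1 - 25 = 16, d_7 = (830 - 16^2)/41 = 574/41 = 14, a_7 = floor((28 + 16)/14) = 3.
  m_8 = 14*3 - 16 = 26, d_8 = (830 - 26^2)/14 = 154/14 = 11, a_8 = floor((28 + 26)/11) = 4.
  m_9 = 11*4 - 26 = 18, d_9 = (830 - 18^2)/11 = 506/11 = 46, a_9 = floor((28 + 18)/46) = 1.
  m_10 = 46*1 - 18 = 28, d_10 = (830 - 28^2)/46 = 46/46 = 1, a_10 = floor((28 + 28)/1) = 56.
  m_11 = 1*56 - 28 = 28, d_11 = (830 - 28^2)/1 = 46/1 = 46: (m_11, d_11) = (m_1, d_1) = (28, 46), so from here the quotients repeat a_1, ..., a_10; the period length is 10.
Hence the expansion of sqrt(830) is a_0 = 28 followed by the repeating block 1, 4, 3, 1, 10, 1, 3, 4, 1, 56 (period 10).

[28; overline(1, 4, 3, 1, 10, 1, 3, 4, 1, 56)]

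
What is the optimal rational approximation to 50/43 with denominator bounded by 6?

Expand x = 50/43 as a continued fraction with the Euclidean algorithm:
  50 = 1*43 + 7, so a_0 = 1.
  43 = 6*7 + 1, so a_1 = 6.
  7 = 7*1 + 0, so a_2 = 7.
so x = [1; 6, 7].
Convergents (p_i = a_i*p_{i-1} + p_{i-2}, q_i = a_i*q_{i-1} + q_{i-2} with p_{-2}=0, p_{-1}=1, q_{-2}=1, q_{-1}=0), until the denominator exceeds 6:
  i=0: a_0=1, p_0 = 1*1 + 0 = 1, q_0 = 1*0 + 1 = 1.
  i=1: a_1=6, p_1 = 6*1 + 1 = 7, q_1 = 6*1 + 0 = 6.
  i=2: a_2=7, p_2 = 7*7 + 1 = 50, q_2 = 7*6 + 1 = 43.
q_2 = 43 > 6, so the last convergent with denominator <= 6 is p_1/q_1 = 7/6.
The closest fraction with denominator <= 6 is either p_1/q_1 or the intermediate fraction (k*p_1 + p_0)/(k*q_1 + q_0) with the largest k >= 1 whose denominator stays <= 6; these approach x as k grows, and every other convergent or intermediate fraction in range is farther away.
Largest k: floor((6 - q_0)/q_1) = floor((6 - 1)/6) = 0.
Since k = 0, no intermediate fraction beyond p_1/q_1 has denominator <= 6, so the convergent 7/6 is the closest (its error is |50*6 - 7*43|/(43*6) = 1/258).

7/6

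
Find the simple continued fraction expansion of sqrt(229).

[15; (7, 1, 1, 7, 30)]

Write x_i = (sqrt(229) + m_i)/d_i with (m_0, d_0) = (0, 1). a_0 = floor(sqrt(229)) = 15, since 15^2 = 225 <= 229 < 256 = 16^2.
Iterate m_{i+1} = d_i*a_i - m_i, d_{i+1} = (229 - m_{i+1}^2)/d_i, a_{i+1} = floor((a_0 + m_{i+1})/d_{i+1}):
  m_1 = 1*15 - 0 = 15, d_1 = (229 - 15^2)/1 = 4/1 = 4, a_1 = floor((15 + 15)/4) = 7.
  m_2 = 4*7 - 15 = 13, d_2 = (229 - 13^2)/4 = 60/4 = 15, a_2 = floor((15 + 13)/15) = 1.
  m_3 = 15*1 - 13 = 2, d_3 = (229 - 2^2)/15 = 225/15 = 15, a_3 = floor((15 + 2)/15) = 1.
  m_4 = 15*1 - 2 = 13, d_4 = (229 - 13^2)/15 = 60/15 = 4, a_4 = floor((15 + 13)/4) = 7.
  m_5 = 4*7 - 13 = 15, d_5 = (229 - 15^2)/4 = 4/4 = 1, a_5 = floor((15 + 15)/1) = 30.
  m_6 = 1*30 - 15 = 15, d_6 = (229 - 15^2)/1 = 4/1 = 4: (m_6, d_6) = (m_1, d_1) = (15, 4), so from here the quotients repeat a_1, ..., a_5; the period length is 5.
Hence the expansion of sqrt(229) is a_0 = 15 followed by the repeating block 7, 1, 1, 7, 30 (period 5).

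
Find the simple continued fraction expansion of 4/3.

Run the Euclidean algorithm on 4 and 3; the successive quotients are the partial quotients a_0, a_1, ... (each step inverts the fractional part left over by the previous one):
  4 = 1*3 + 1, so a_0 = 1.
  3 = 3*1 + 0, so a_1 = 3.
The remainder reaches 0 after 2 divisions, so the expansion has 2 partial quotients, read off in order.

[1; 3]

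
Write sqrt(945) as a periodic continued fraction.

[30; (1, 2, 1, 6, 12, 6, 1, 2, 1, 60)]

Write x_i = (sqrt(945) + m_i)/d_i with (m_0, d_0) = (0, 1). a_0 = floor(sqrt(945)) = 30, since 30^2 = 900 <= 945 < 961 = 31^2.
Iterate m_{i+1} = d_i*a_i - m_i, d_{i+1} = (945 - m_{i+1}^2)/d_i, a_{i+1} = floor((a_0 + m_{i+1})/d_{i+1}):
  m_1 = 1*30 - 0 = 30, d_1 = (945 - 30^2)/1 = 45/1 = 45, a_1 = floor((30 + 30)/45) = 1.
  m_2 = 45*1 - 30 = 15, d_2 = (945 - 15^2)/45 = 720/45 = 16, a_2 = floor((30 + 15)/16) = 2.
  m_3 = 16*2 - 15 = 17, d_3 = (945 - 17^2)/16 = 656/16 = 41, a_3 = floor((30 + 17)/41) = 1.
  m_4 = 41*1 - 17 = 24, d_4 = (945 - 24^2)/41 = 369/41 = 9, a_4 = floor((30 + 24)/9) = 6.
  m_5 = 9*6 - 24 = 30, d_5 = (945 - 30^2)/9 = 45/9 = 5, a_5 = floor((30 + 30)/5) = 12.
  m_6 = 5*12 - 30 = 30, d_6 = (945 - 30^2)/5 = 45/5 = 9, a_6 = floor((30 + 30)/9) = 6.
  m_7 = 9*6 - 30 = 24, d_7 = (945 - 24^2)/9 = 369/9 = 41, a_7 = floor((30 + 24)/41) = 1.
  m_8 = 41*1 - 24 = 17, d_8 = (945 - 17^2)/41 = 656/41 = 16, a_8 = floor((30 + 17)/16) = 2.
  m_9 = 16*2 - 17 = 15, d_9 = (945 - 15^2)/16 = 720/16 = 45, a_9 = floor((30 + 15)/45) = 1.
  m_10 = 45*1 - 15 = 30, d_10 = (945 - 30^2)/45 = 45/45 = 1, a_10 = floor((30 + 30)/1) = 60.
  m_11 = 1*60 - 30 = 30, d_11 = (945 - 30^2)/1 = 45/1 = 45: (m_11, d_11) = (m_1, d_1) = (30, 45), so from here the quotients repeat a_1, ..., a_10; the period length is 10.
Hence the expansion of sqrt(945) is a_0 = 30 followed by the repeating block 1, 2, 1, 6, 12, 6, 1, 2, 1, 60 (period 10).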